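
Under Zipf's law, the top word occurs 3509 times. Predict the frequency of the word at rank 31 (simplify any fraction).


Zipf's law: freq(rank) = f1 / rank
f1 = 3509, rank = 31
freq = 3509 / 31
GCD(3509, 31) = 1
Simplified: 3509/31

3509/31


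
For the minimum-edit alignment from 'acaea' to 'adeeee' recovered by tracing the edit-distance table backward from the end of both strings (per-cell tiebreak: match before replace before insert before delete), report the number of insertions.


Edit distance = 4. Backtracking from cell (5, 6) with preference match > replace > insert > delete,
then listing the resulting alignment 'acaea' -> 'adeeee' left to right:
  Step 1: keep 'a'
  Step 2: insert 'd' [insertion #1]
  Step 3: replace c->e
  Step 4: replace a->e
  Step 5: keep 'e'
  Step 6: replace a->e
Total insertions: 1

1


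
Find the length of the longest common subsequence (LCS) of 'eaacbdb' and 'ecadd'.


DP table for LCS of 'eaacbdb' and 'ecadd':
       e  c  a  d  d
    0  0  0  0  0  0
  e 0  1  1  1  1  1
  a 0  1  1  2  2  2
  a 0  1  1  2  2  2
  c 0  1  2  2  2  2
  b 0  1  2  2  2  2
  d 0  1  2  2  3  3
  b 0  1  2  2  3  3
LCS: 'ead'
LCS length = 3

3


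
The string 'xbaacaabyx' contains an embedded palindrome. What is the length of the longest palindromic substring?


Scanning 'xbaacaabyx' for palindromic substrings.
Substring at positions 1-7: 'baacaab'.
Check: reverse('baacaab') = 'baacaab' -> palindrome confirmed.
Neighbouring characters ('x' / 'y') break symmetry, so it cannot extend further.
No longer palindromic substring exists; longest length = 7

7


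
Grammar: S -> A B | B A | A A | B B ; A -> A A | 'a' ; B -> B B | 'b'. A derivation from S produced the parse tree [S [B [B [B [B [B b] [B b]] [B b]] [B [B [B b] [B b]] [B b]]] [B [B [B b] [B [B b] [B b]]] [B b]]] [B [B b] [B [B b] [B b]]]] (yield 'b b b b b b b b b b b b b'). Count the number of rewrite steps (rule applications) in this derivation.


Every bracketed nonterminal node [X ...] in the tree is produced by exactly one rule application.
Reading the tree off as a leftmost derivation:
  Step 1: S  =>  B B   (applied S -> B B)
  Step 2: B B  =>  B B B   (applied B -> B B)
  Step 3: B B B  =>  B B B B   (applied B -> B B)
  Step 4: B B B B  =>  B B B B B   (applied B -> B B)
  Step 5: B B B B B  =>  B B B B B B   (applied B -> B B)
  Step 6: B B B B B B  =>  b B B B B B   (applied B -> b)
  Step 7: b B B B B B  =>  b b B B B B   (applied B -> b)
  Step 8: b b B B B B  =>  b b b B B B   (applied B -> b)
  Step 9: b b b B B B  =>  b b b B B B B   (applied B -> B B)
  Step 10: b b b B B B B  =>  b b b B B B B B   (applied B -> B B)
  Step 11: b b b B B B B B  =>  b b b b B B B B   (applied B -> b)
  Step 12: b b b b B B B B  =>  b b b b b B B B   (applied B -> b)
  Step 13: b b b b b B B B  =>  b b b b b b B B   (applied B -> b)
  Step 14: b b b b b b B B  =>  b b b b b b B B B   (applied B -> B B)
  Step 15: b b b b b b B B B  =>  b b b b b b B B B B   (applied B -> B B)
  Step 16: b b b b b b B B B B  =>  b b b b b b b B B B   (applied B -> b)
  Step 17: b b b b b b b B B B  =>  b b b b b b b B B B B   (applied B -> B B)
  Step 18: b b b b b b b B B B B  =>  b b b b b b b b B B B   (applied B -> b)
  Step 19: b b b b b b b b B B B  =>  b b b b b b b b b B B   (applied B -> b)
  Step 20: b b b b b b b b b B B  =>  b b b b b b b b b b B   (applied B -> b)
  Step 21: b b b b b b b b b b B  =>  b b b b b b b b b b B B   (applied B -> B B)
  Step 22: b b b b b b b b b b B B  =>  b b b b b b b b b b b B   (applied B -> b)
  Step 23: b b b b b b b b b b b B  =>  b b b b b b b b b b b B B   (applied B -> B B)
  Step 24: b b b b b b b b b b b B B  =>  b b b b b b b b b b b b B   (applied B -> b)
  Step 25: b b b b b b b b b b b b B  =>  b b b b b b b b b b b b b   (applied B -> b)
Final yield: b b b b b b b b b b b b b
Total rewrite steps: 25

25


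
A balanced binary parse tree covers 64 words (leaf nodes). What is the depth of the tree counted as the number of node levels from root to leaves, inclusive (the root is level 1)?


In a balanced binary tree with n leaves the deepest leaf is ceil(log2(n)) edges below the root,
so counting node levels inclusive of root and leaves gives ceil(log2(n)) + 1 levels.
log2(64) = 6.0000
ceil(6.0000) = 6
levels = 6 + 1 = 7

7


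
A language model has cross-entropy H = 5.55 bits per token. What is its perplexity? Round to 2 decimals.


Perplexity formula: PP = 2^H
H = 5.55
PP = 2^5.55
Decompose: 2^5.55 = 2^5 * 2^0.55
2^5 = 32, 2^0.55 ~ 1.4640857
PP ~ 32 * 1.4640857 = 46.8507424
Rounded to 2 decimals: 46.85

46.85


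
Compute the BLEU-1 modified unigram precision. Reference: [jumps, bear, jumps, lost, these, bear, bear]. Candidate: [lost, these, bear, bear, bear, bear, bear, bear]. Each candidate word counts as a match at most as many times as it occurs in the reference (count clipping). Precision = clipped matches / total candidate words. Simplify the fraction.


Reference word counts: {'bear': 3, 'jumps': 2, 'lost': 1, 'these': 1}
Checking each candidate word (with clipping):
  'lost' -> in reference (ref count 1, used 1/1) -> match (matches: 1)
  'these' -> in reference (ref count 1, used 1/1) -> match (matches: 2)
  'bear' -> in reference (ref count 3, used 1/3) -> match (matches: 3)
  'bear' -> in reference (ref count 3, used 2/3) -> match (matches: 4)
  'bear' -> in reference (ref count 3, used 3/3) -> match (matches: 5)
  'bear' -> ref count 3 already used up (3/3) -> clipped, no match (matches: 5)
  'bear' -> ref count 3 already used up (3/3) -> clipped, no match (matches: 5)
  'bear' -> ref count 3 already used up (3/3) -> clipped, no match (matches: 5)
Clipped matches: 5, Candidate length: 8
Precision = 5/8

5/8


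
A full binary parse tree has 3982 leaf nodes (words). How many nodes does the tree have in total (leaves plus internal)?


Leaf nodes (terminals): 3982
Internal nodes = n - 1 = 3982 - 1 = 3981
Total = leaves + internal = 3982 + 3981 = 7963

7963


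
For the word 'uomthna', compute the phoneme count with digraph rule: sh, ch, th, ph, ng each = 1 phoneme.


Parsing 'uomthna' greedily, digraphs first:
  'u' -> vowel phoneme (phonemes so far: 1)
  'o' -> vowel phoneme (phonemes so far: 2)
  'm' -> consonant phoneme (phonemes so far: 3)
  'th' -> digraph (1 consonant phoneme) (phonemes so far: 4)
  'n' -> consonant phoneme (phonemes so far: 5)
  'a' -> vowel phoneme (phonemes so far: 6)
Total phonemes: 6

6


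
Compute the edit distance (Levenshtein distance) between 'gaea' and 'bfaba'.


Building DP table for s1='gaea' (len 4) and s2='bfaba' (len 5):
       b  f  a  b  a
    0  1  2  3  4  5
  g 1  1  2  3  4  5
  a 2  2  2  2  3  4
  e 3  3  3  3  3  4
  a 4  4  4  3  4  3
Edit distance = dp[4][5] = 3

3


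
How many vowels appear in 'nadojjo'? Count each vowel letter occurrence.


Scanning each character of 'nadojjo':
  Position 1: 'n' -> consonant (running count: 0)
  Position 2: 'a' -> vowel (running count: 1)
  Position 3: 'd' -> consonant (running count: 1)
  Position 4: 'o' -> vowel (running count: 2)
  Position 5: 'j' -> consonant (running count: 2)
  Position 6: 'j' -> consonant (running count: 2)
  Position 7: 'o' -> vowel (running count: 3)
Total vowels: 3

3


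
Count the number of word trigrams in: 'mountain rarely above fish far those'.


Word trigrams from [6] words:
  Trigram 1: (mountain rarely above)
  Trigram 2: (rarely above fish)
  Trigram 3: (above fish far)
  Trigram 4: (fish far those)
Total word trigrams: 6 - 2 = 4

4


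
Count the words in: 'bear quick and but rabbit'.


Counting words by splitting on spaces:
  Word 1: 'bear'
  Word 2: 'quick'
  Word 3: 'and'
  Word 4: 'but'
  Word 5: 'rabbit'
Total words: 5

5


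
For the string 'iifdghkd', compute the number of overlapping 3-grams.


String 'iifdghkd' has length L = 8.
Number of overlapping n-grams = L - n + 1
Substituting: 8 - 3 + 1 = 6

6


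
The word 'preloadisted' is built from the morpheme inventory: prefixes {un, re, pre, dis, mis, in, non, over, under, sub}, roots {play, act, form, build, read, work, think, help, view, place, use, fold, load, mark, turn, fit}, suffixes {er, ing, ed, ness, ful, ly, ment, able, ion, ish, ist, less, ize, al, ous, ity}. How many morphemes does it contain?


Segmenting 'preloadisted' against the inventory:
  'pre' -> prefix (morpheme 1)
  'load' -> root (morpheme 2)
  'ist' -> suffix (morpheme 3)
  'ed' -> suffix (morpheme 4)
Total morphemes: 4

4


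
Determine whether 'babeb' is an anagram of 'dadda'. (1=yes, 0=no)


Sort characters of 'babeb': 'abbbe'
Sort characters of 'dadda': 'aaddd'
Sorted forms differ -> they are NOT anagrams
Result: 0

0


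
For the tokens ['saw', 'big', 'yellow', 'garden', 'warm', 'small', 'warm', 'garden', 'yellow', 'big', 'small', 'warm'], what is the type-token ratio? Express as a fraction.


Tokens: 12
Unique types: ('big', 'garden', 'saw', 'small', 'warm', 'yellow') = 6
TTR = 6/12
Simplify: divide both by 6 -> 1/2
TTR = 1/2

1/2


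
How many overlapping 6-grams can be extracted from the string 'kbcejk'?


String 'kbcejk' has length L = 6.
Number of overlapping n-grams = L - n + 1
Substituting: 6 - 6 + 1 = 1

1


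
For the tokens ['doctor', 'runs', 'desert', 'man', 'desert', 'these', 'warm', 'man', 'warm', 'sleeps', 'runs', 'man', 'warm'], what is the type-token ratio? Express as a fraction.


Tokens: 13
Unique types: ('desert', 'doctor', 'man', 'runs', 'sleeps', 'these', 'warm') = 7
TTR = 7/13
Already in lowest terms.

7/13


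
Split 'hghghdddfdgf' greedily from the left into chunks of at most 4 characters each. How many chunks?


'hghghdddfdgf' has 12 characters.
Chunking with max size 4:
  Chunk 1: 'hghg' (positions 0-3)
  Chunk 2: 'hddd' (positions 4-7)
  Chunk 3: 'fdgf' (positions 8-11)
Total chunks: ceil(12 / 4) = 3

3


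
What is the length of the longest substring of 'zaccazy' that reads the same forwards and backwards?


Scanning 'zaccazy' for palindromic substrings.
Substring at positions 0-5: 'zaccaz'.
Check: reverse('zaccaz') = 'zaccaz' -> palindrome confirmed.
Neighbouring characters ('-' / 'y') break symmetry, so it cannot extend further.
No longer palindromic substring exists; longest length = 6

6


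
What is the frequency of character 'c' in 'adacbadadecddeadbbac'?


Scanning 'adacbadadecddeadbbac' for 'c':
  Position 3: 'c' -> MATCH (count: 1)
  Position 10: 'c' -> MATCH (count: 2)
  Position 19: 'c' -> MATCH (count: 3)
Total occurrences of 'c': 3

3


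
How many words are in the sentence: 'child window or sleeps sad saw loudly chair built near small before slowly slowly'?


Counting words by splitting on spaces:
  Word 1: 'child'
  Word 2: 'window'
  Word 3: 'or'
  Word 4: 'sleeps'
  Word 5: 'sad'
  Word 6: 'saw'
  Word 7: 'loudly'
  Word 8: 'chair'
  Word 9: 'built'
  Word 10: 'near'
  Word 11: 'small'
  Word 12: 'before'
  Word 13: 'slowly'
  Word 14: 'slowly'
Total words: 14

14


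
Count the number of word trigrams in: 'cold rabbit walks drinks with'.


Word trigrams from [5] words:
  Trigram 1: (cold rabbit walks)
  Trigram 2: (rabbit walks drinks)
  Trigram 3: (walks drinks with)
Total word trigrams: 5 - 2 = 3

3


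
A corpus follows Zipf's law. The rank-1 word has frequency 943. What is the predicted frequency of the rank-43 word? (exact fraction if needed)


Zipf's law: freq(rank) = f1 / rank
f1 = 943, rank = 43
freq = 943 / 43
GCD(943, 43) = 1
Simplified: 943/43

943/43


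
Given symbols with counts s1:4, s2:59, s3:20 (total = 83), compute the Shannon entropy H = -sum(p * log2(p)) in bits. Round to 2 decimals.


Computing entropy H = -sum(p_i * log2(p_i)):
  s1: p = 4/83 = 0.0482, -p*log2(p) = 0.2108
  s2: p = 59/83 = 0.7108, -p*log2(p) = 0.3500
  s3: p = 20/83 = 0.2410, -p*log2(p) = 0.4947
H = sum of terms = 1.0555
Rounded to 2 decimals: 1.06

1.06


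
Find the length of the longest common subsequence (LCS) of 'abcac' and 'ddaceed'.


DP table for LCS of 'abcac' and 'ddaceed':
       d  d  a  c  e  e  d
    0  0  0  0  0  0  0  0
  a 0  0  0  1  1  1  1  1
  b 0  0  0  1  1  1  1  1
  c 0  0  0  1  2  2  2  2
  a 0  0  0  1  2  2  2  2
  c 0  0  0  1  2  2  2  2
LCS: 'ac'
LCS length = 2

2


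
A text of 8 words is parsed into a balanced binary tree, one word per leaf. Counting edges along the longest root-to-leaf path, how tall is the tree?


In a balanced binary tree with n leaves the deepest leaf is ceil(log2(n)) edges below the root.
log2(8) = 3.0000
ceil(3.0000) = 3
height (edges) = 3

3


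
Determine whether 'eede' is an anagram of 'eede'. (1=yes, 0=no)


Sort characters of 'eede': 'deee'
Sort characters of 'eede': 'deee'
Sorted forms match -> they ARE anagrams
Result: 1

1


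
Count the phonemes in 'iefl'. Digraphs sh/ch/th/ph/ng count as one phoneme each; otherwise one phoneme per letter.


Parsing 'iefl' greedily, digraphs first:
  'i' -> vowel phoneme (phonemes so far: 1)
  'e' -> vowel phoneme (phonemes so far: 2)
  'f' -> consonant phoneme (phonemes so far: 3)
  'l' -> consonant phoneme (phonemes so far: 4)
Total phonemes: 4

4


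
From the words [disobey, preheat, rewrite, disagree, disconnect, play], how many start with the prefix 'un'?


Checking each word for prefix 'un':
  'disobey' -> no (count: 0)
  'preheat' -> no (count: 0)
  'rewrite' -> no (count: 0)
  'disagree' -> no (count: 0)
  'disconnect' -> no (count: 0)
  'play' -> no (count: 0)
Total with prefix 'un': 0

0


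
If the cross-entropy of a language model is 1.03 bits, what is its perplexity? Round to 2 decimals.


Perplexity formula: PP = 2^H
H = 1.03
PP = 2^1.03
Decompose: 2^1.03 = 2^1 * 2^0.03
2^1 = 2, 2^0.03 ~ 1.0210121
PP ~ 2 * 1.0210121 = 2.0420242
Rounded to 2 decimals: 2.04

2.04


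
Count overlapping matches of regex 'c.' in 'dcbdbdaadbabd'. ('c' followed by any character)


Pattern: c. means 'c' followed by any character.
Scanning 'dcbdbdaadbabd' position-by-position:
  Pos 0: window 'dc' -> no
  Pos 1: window 'cb' -> MATCH
  Pos 2: window 'bd' -> no
  Pos 3: window 'db' -> no
  Pos 4: window 'bd' -> no
  Pos 5: window 'da' -> no
  Pos 6: window 'aa' -> no
  Pos 7: window 'ad' -> no
  Pos 8: window 'db' -> no
  Pos 9: window 'ba' -> no
  Pos 10: window 'ab' -> no
  Pos 11: window 'bd' -> no
  Pos 12: window 'd' -> no
Total matches: 1

1


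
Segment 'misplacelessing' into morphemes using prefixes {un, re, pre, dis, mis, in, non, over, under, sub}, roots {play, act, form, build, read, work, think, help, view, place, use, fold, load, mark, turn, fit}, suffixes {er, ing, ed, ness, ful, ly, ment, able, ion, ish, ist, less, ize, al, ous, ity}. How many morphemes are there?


Segmenting 'misplacelessing' against the inventory:
  'mis' -> prefix (morpheme 1)
  'place' -> root (morpheme 2)
  'less' -> suffix (morpheme 3)
  'ing' -> suffix (morpheme 4)
Total morphemes: 4

4


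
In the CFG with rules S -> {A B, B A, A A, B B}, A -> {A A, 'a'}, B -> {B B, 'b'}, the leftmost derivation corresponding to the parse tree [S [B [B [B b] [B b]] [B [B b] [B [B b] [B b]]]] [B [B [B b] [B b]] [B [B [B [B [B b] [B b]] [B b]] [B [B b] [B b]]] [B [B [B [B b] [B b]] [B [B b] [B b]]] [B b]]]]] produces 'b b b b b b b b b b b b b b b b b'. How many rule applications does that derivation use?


Every bracketed nonterminal node [X ...] in the tree is produced by exactly one rule application.
Reading the tree off as a leftmost derivation:
  Step 1: S  =>  B B   (applied S -> B B)
  Step 2: B B  =>  B B B   (applied B -> B B)
  Step 3: B B B  =>  B B B B   (applied B -> B B)
  Step 4: B B B B  =>  b B B B   (applied B -> b)
  Step 5: b B B B  =>  b b B B   (applied B -> b)
  Step 6: b b B B  =>  b b B B B   (applied B -> B B)
  Step 7: b b B B B  =>  b b b B B   (applied B -> b)
  Step 8: b b b B B  =>  b b b B B B   (applied B -> B B)
  Step 9: b b b B B B  =>  b b b b B B   (applied B -> b)
  Step 10: b b b b B B  =>  b b b b b B   (applied B -> b)
  Step 11: b b b b b B  =>  b b b b b B B   (applied B -> B B)
  Step 12: b b b b b B B  =>  b b b b b B B B   (applied B -> B B)
  Step 13: b b b b b B B B  =>  b b b b b b B B   (applied B -> b)
  Step 14: b b b b b b B B  =>  b b b b b b b B   (applied B -> b)
  Step 15: b b b b b b b B  =>  b b b b b b b B B   (applied B -> B B)
  Step 16: b b b b b b b B B  =>  b b b b b b b B B B   (applied B -> B B)
  Step 17: b b b b b b b B B B  =>  b b b b b b b B B B B   (applied B -> B B)
  Step 18: b b b b b b b B B B B  =>  b b b b b b b B B B B B   (applied B -> B B)
  Step 19: b b b b b b b B B B B B  =>  b b b b b b b b B B B B   (applied B -> b)
  Step 20: b b b b b b b b B B B B  =>  b b b b b b b b b B B B   (applied B -> b)
  Step 21: b b b b b b b b b B B B  =>  b b b b b b b b b b B B   (applied B -> b)
  Step 22: b b b b b b b b b b B B  =>  b b b b b b b b b b B B B   (applied B -> B B)
  Step 23: b b b b b b b b b b B B B  =>  b b b b b b b b b b b B B   (applied B -> b)
  Step 24: b b b b b b b b b b b B B  =>  b b b b b b b b b b b b B   (applied B -> b)
  Step 25: b b b b b b b b b b b b B  =>  b b b b b b b b b b b b B B   (applied B -> B B)
  Step 26: b b b b b b b b b b b b B B  =>  b b b b b b b b b b b b B B B   (applied B -> B B)
  Step 27: b b b b b b b b b b b b B B B  =>  b b b b b b b b b b b b B B B B   (applied B -> B B)
  Step 28: b b b b b b b b b b b b B B B B  =>  b b b b b b b b b b b b b B B B   (applied B -> b)
  Step 29: b b b b b b b b b b b b b B B B  =>  b b b b b b b b b b b b b b B B   (applied B -> b)
  Step 30: b b b b b b b b b b b b b b B B  =>  b b b b b b b b b b b b b b B B B   (applied B -> B B)
  Step 31: b b b b b b b b b b b b b b B B B  =>  b b b b b b b b b b b b b b b B B   (applied B -> b)
  Step 32: b b b b b b b b b b b b b b b B B  =>  b b b b b b b b b b b b b b b b B   (applied B -> b)
  Step 33: b b b b b b b b b b b b b b b b B  =>  b b b b b b b b b b b b b b b b b   (applied B -> b)
Final yield: b b b b b b b b b b b b b b b b b
Total rewrite steps: 33

33


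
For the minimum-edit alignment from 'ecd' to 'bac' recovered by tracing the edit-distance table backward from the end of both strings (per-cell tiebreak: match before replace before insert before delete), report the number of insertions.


Edit distance = 3. Backtracking from cell (3, 3) with preference match > replace > insert > delete,
then listing the resulting alignment 'ecd' -> 'bac' left to right:
  Step 1: replace e->b
  Step 2: replace c->a
  Step 3: replace d->c
Total insertions: 0

0


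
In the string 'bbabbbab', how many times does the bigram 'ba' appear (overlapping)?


Scanning 'bbabbbab' for bigram 'ba':
  Position 0: 'bb' -> no
  Position 1: 'ba' -> MATCH
  Position 2: 'ab' -> no
  Position 3: 'bb' -> no
  Position 4: 'bb' -> no
  Position 5: 'ba' -> MATCH
  Position 6: 'ab' -> no
Total matches: 2

2


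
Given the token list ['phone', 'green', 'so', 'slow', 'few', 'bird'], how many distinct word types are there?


Listing all tokens and tracking unique types:
  Token 1: 'phone' -> NEW (unique so far: 1)
  Token 2: 'green' -> NEW (unique so far: 2)
  Token 3: 'so' -> NEW (unique so far: 3)
  Token 4: 'slow' -> NEW (unique so far: 4)
  Token 5: 'few' -> NEW (unique so far: 5)
  Token 6: 'bird' -> NEW (unique so far: 6)
Unique types: ('bird', 'few', 'green', 'phone', 'slow', 'so')
Vocabulary size: 6

6


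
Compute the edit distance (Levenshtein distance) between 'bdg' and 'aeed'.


Building DP table for s1='bdg' (len 3) and s2='aeed' (len 4):
       a  e  e  d
    0  1  2  3  4
  b 1  1  2  3  4
  d 2  2  2  3  3
  g 3  3  3  3  4
Edit distance = dp[3][4] = 4

4


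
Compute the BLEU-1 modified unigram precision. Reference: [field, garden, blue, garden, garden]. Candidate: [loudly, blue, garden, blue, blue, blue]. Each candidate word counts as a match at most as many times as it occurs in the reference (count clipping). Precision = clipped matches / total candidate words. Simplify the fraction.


Reference word counts: {'blue': 1, 'field': 1, 'garden': 3}
Checking each candidate word (with clipping):
  'loudly' -> not in reference -> no match (matches: 0)
  'blue' -> in reference (ref count 1, used 1/1) -> match (matches: 1)
  'garden' -> in reference (ref count 3, used 1/3) -> match (matches: 2)
  'blue' -> ref count 1 already used up (1/1) -> clipped, no match (matches: 2)
  'blue' -> ref count 1 already used up (1/1) -> clipped, no match (matches: 2)
  'blue' -> ref count 1 already used up (1/1) -> clipped, no match (matches: 2)
Clipped matches: 2, Candidate length: 6
Precision = 2/6 = 1/3

1/3


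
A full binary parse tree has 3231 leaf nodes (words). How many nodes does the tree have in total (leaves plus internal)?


Leaf nodes (terminals): 3231
Internal nodes = n - 1 = 3231 - 1 = 3230
Total = leaves + internal = 3231 + 3230 = 6461

6461


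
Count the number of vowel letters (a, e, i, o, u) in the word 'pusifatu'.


Scanning each character of 'pusifatu':
  Position 1: 'p' -> consonant (running count: 0)
  Position 2: 'u' -> vowel (running count: 1)
  Position 3: 's' -> consonant (running count: 1)
  Position 4: 'i' -> vowel (running count: 2)
  Position 5: 'f' -> consonant (running count: 2)
  Position 6: 'a' -> vowel (running count: 3)
  Position 7: 't' -> consonant (running count: 3)
  Position 8: 'u' -> vowel (running count: 4)
Total vowels: 4

4


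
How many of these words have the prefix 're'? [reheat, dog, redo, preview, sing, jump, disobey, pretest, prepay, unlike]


Checking each word for prefix 're':
  'reheat' -> YES, starts with 're' (count: 1)
  'dog' -> no (count: 1)
  'redo' -> YES, starts with 're' (count: 2)
  'preview' -> no (count: 2)
  'sing' -> no (count: 2)
  'jump' -> no (count: 2)
  'disobey' -> no (count: 2)
  'pretest' -> no (count: 2)
  'prepay' -> no (count: 2)
  'unlike' -> no (count: 2)
Total with prefix 're': 2

2


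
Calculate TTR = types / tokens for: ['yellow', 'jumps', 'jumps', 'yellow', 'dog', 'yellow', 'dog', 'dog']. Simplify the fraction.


Tokens: 8
Unique types: ('dog', 'jumps', 'yellow') = 3
TTR = 3/8
Already in lowest terms.

3/8


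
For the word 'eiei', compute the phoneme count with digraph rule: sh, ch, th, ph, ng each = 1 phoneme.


Parsing 'eiei' greedily, digraphs first:
  'e' -> vowel phoneme (phonemes so far: 1)
  'i' -> vowel phoneme (phonemes so far: 2)
  'e' -> vowel phoneme (phonemes so far: 3)
  'i' -> vowel phoneme (phonemes so far: 4)
Total phonemes: 4

4


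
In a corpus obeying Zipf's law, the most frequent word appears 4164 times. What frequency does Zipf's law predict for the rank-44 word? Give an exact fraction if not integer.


Zipf's law: freq(rank) = f1 / rank
f1 = 4164, rank = 44
freq = 4164 / 44
GCD(4164, 44) = 4
Simplified: 1041/11

1041/11


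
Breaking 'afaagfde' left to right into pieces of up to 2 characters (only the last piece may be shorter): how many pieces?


'afaagfde' has 8 characters.
Chunking with max size 2:
  Chunk 1: 'af' (positions 0-1)
  Chunk 2: 'aa' (positions 2-3)
  Chunk 3: 'gf' (positions 4-5)
  Chunk 4: 'de' (positions 6-7)
Total chunks: ceil(8 / 2) = 4

4


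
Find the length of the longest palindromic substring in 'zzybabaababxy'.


Scanning 'zzybabaababxy' for palindromic substrings.
Substring at positions 3-10: 'babaabab'.
Check: reverse('babaabab') = 'babaabab' -> palindrome confirmed.
Neighbouring characters ('y' / 'x') break symmetry, so it cannot extend further.
No longer palindromic substring exists; longest length = 8

8


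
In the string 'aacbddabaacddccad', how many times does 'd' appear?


Scanning 'aacbddabaacddccad' for 'd':
  Position 4: 'd' -> MATCH (count: 1)
  Position 5: 'd' -> MATCH (count: 2)
  Position 11: 'd' -> MATCH (count: 3)
  Position 12: 'd' -> MATCH (count: 4)
  Position 16: 'd' -> MATCH (count: 5)
Total occurrences of 'd': 5

5


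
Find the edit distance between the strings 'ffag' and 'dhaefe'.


Building DP table for s1='ffag' (len 4) and s2='dhaefe' (len 6):
       d  h  a  e  f  e
    0  1  2  3  4  5  6
  f 1  1  2  3  4  4  5
  f 2  2  2  3  4  4  5
  a 3  3  3  2  3  4  5
  g 4  4  4  3  3  4  5
Edit distance = dp[4][6] = 5

5


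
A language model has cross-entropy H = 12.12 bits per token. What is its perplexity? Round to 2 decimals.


Perplexity formula: PP = 2^H
H = 12.12
PP = 2^12.12
Decompose: 2^12.12 = 2^12 * 2^0.12
2^12 = 4096, 2^0.12 ~ 1.0867349
PP ~ 4096 * 1.0867349 = 4451.2661504
Rounded to 2 decimals: 4451.27

4451.27


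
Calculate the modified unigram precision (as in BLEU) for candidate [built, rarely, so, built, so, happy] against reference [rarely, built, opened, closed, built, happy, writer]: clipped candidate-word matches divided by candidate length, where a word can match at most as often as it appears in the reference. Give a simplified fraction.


Reference word counts: {'built': 2, 'closed': 1, 'happy': 1, 'opened': 1, 'rarely': 1, 'writer': 1}
Checking each candidate word (with clipping):
  'built' -> in reference (ref count 2, used 1/2) -> match (matches: 1)
  'rarely' -> in reference (ref count 1, used 1/1) -> match (matches: 2)
  'so' -> not in reference -> no match (matches: 2)
  'built' -> in reference (ref count 2, used 2/2) -> match (matches: 3)
  'so' -> not in reference -> no match (matches: 3)
  'happy' -> in reference (ref count 1, used 1/1) -> match (matches: 4)
Clipped matches: 4, Candidate length: 6
Precision = 4/6 = 2/3

2/3


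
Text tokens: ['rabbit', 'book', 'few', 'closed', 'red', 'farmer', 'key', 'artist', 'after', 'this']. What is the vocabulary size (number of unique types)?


Listing all tokens and tracking unique types:
  Token 1: 'rabbit' -> NEW (unique so far: 1)
  Token 2: 'book' -> NEW (unique so far: 2)
  Token 3: 'few' -> NEW (unique so far: 3)
  Token 4: 'closed' -> NEW (unique so far: 4)
  Token 5: 'red' -> NEW (unique so far: 5)
  Token 6: 'farmer' -> NEW (unique so far: 6)
  Token 7: 'key' -> NEW (unique so far: 7)
  Token 8: 'artist' -> NEW (unique so far: 8)
  Token 9: 'after' -> NEW (unique so far: 9)
  Token 10: 'this' -> NEW (unique so far: 10)
Unique types: ('after', 'artist', 'book', 'closed', 'farmer', 'few', 'key', 'rabbit', 'red', 'this')
Vocabulary size: 10

10


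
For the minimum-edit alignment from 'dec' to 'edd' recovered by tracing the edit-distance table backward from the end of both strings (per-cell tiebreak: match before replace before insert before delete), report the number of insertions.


Edit distance = 3. Backtracking from cell (3, 3) with preference match > replace > insert > delete,
then listing the resulting alignment 'dec' -> 'edd' left to right:
  Step 1: replace d->e
  Step 2: replace e->d
  Step 3: replace c->d
Total insertions: 0

0


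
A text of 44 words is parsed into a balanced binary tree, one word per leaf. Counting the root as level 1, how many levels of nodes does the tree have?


In a balanced binary tree with n leaves the deepest leaf is ceil(log2(n)) edges below the root,
so counting node levels inclusive of root and leaves gives ceil(log2(n)) + 1 levels.
log2(44) = 5.4594
ceil(5.4594) = 6
levels = 6 + 1 = 7

7


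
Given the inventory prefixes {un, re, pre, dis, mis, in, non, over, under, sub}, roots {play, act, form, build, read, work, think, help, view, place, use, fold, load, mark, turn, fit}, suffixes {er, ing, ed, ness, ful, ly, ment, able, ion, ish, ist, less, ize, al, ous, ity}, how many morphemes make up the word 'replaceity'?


Segmenting 'replaceity' against the inventory:
  're' -> prefix (morpheme 1)
  'place' -> root (morpheme 2)
  'ity' -> suffix (morpheme 3)
Total morphemes: 3

3


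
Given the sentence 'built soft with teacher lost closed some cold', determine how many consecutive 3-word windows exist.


Word trigrams from [8] words:
  Trigram 1: (built soft with)
  Trigram 2: (soft with teacher)
  Trigram 3: (with teacher lost)
  Trigram 4: (teacher lost closed)
  Trigram 5: (lost closed some)
  Trigram 6: (closed some cold)
Total word trigrams: 8 - 2 = 6

6


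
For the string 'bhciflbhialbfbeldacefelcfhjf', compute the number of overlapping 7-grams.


String 'bhciflbhialbfbeldacefelcfhjf' has length L = 28.
Number of overlapping n-grams = L - n + 1
Substituting: 28 - 7 + 1 = 22

22


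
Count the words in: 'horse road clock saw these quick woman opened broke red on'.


Counting words by splitting on spaces:
  Word 1: 'horse'
  Word 2: 'road'
  Word 3: 'clock'
  Word 4: 'saw'
  Word 5: 'these'
  Word 6: 'quick'
  Word 7: 'woman'
  Word 8: 'opened'
  Word 9: 'broke'
  Word 10: 'red'
  Word 11: 'on'
Total words: 11

11


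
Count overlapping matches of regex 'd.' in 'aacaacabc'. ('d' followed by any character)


Pattern: d. means 'd' followed by any character.
Scanning 'aacaacabc' position-by-position:
  Pos 0: window 'aa' -> no
  Pos 1: window 'ac' -> no
  Pos 2: window 'ca' -> no
  Pos 3: window 'aa' -> no
  Pos 4: window 'ac' -> no
  Pos 5: window 'ca' -> no
  Pos 6: window 'ab' -> no
  Pos 7: window 'bc' -> no
  Pos 8: window 'c' -> no
Total matches: 0

0


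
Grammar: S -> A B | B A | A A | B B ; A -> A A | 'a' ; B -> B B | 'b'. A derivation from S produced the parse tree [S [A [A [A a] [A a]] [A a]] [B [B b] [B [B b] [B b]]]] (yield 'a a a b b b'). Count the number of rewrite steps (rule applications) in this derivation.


Every bracketed nonterminal node [X ...] in the tree is produced by exactly one rule application.
Reading the tree off as a leftmost derivation:
  Step 1: S  =>  A B   (applied S -> A B)
  Step 2: A B  =>  A A B   (applied A -> A A)
  Step 3: A A B  =>  A A A B   (applied A -> A A)
  Step 4: A A A B  =>  a A A B   (applied A -> a)
  Step 5: a A A B  =>  a a A B   (applied A -> a)
  Step 6: a a A B  =>  a a a B   (applied A -> a)
  Step 7: a a a B  =>  a a a B B   (applied B -> B B)
  Step 8: a a a B B  =>  a a a b B   (applied B -> b)
  Step 9: a a a b B  =>  a a a b B B   (applied B -> B B)
  Step 10: a a a b B B  =>  a a a b b B   (applied B -> b)
  Step 11: a a a b b B  =>  a a a b b b   (applied B -> b)
Final yield: a a a b b b
Total rewrite steps: 11

11


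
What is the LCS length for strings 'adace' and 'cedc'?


DP table for LCS of 'adace' and 'cedc':
       c  e  d  c
    0  0  0  0  0
  a 0  0  0  0  0
  d 0  0  0  1  1
  a 0  0  0  1  1
  c 0  1  1  1  2
  e 0  1  2  2  2
LCS: 'dc'
LCS length = 2

2


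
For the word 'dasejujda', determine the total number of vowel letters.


Scanning each character of 'dasejujda':
  Position 1: 'd' -> consonant (running count: 0)
  Position 2: 'a' -> vowel (running count: 1)
  Position 3: 's' -> consonant (running count: 1)
  Position 4: 'e' -> vowel (running count: 2)
  Position 5: 'j' -> consonant (running count: 2)
  Position 6: 'u' -> vowel (running count: 3)
  Position 7: 'j' -> consonant (running count: 3)
  Position 8: 'd' -> consonant (running count: 3)
  Position 9: 'a' -> vowel (running count: 4)
Total vowels: 4

4


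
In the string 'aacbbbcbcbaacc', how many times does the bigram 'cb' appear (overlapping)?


Scanning 'aacbbbcbcbaacc' for bigram 'cb':
  Position 0: 'aa' -> no
  Position 1: 'ac' -> no
  Position 2: 'cb' -> MATCH
  Position 3: 'bb' -> no
  Position 4: 'bb' -> no
  Position 5: 'bc' -> no
  Position 6: 'cb' -> MATCH
  Position 7: 'bc' -> no
  Position 8: 'cb' -> MATCH
  Position 9: 'ba' -> no
  Position 10: 'aa' -> no
  Position 11: 'ac' -> no
  Position 12: 'cc' -> no
Total matches: 3

3


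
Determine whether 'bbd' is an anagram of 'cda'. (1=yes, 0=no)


Sort characters of 'bbd': 'bbd'
Sort characters of 'cda': 'acd'
Sorted forms differ -> they are NOT anagrams
Result: 0

0


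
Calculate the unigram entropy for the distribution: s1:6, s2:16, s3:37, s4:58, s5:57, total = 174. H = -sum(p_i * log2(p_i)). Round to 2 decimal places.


Computing entropy H = -sum(p_i * log2(p_i)):
  s1: p = 6/174 = 0.0345, -p*log2(p) = 0.1675
  s2: p = 16/174 = 0.0920, -p*log2(p) = 0.3166
  s3: p = 37/174 = 0.2126, -p*log2(p) = 0.4749
  s4: p = 58/174 = 0.3333, -p*log2(p) = 0.5283
  s5: p = 57/174 = 0.3276, -p*log2(p) = 0.5274
H = sum of terms = 2.0147
Rounded to 2 decimals: 2.01

2.01


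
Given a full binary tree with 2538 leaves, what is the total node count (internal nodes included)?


Leaf nodes (terminals): 2538
Internal nodes = n - 1 = 2538 - 1 = 2537
Total = leaves + internal = 2538 + 2537 = 5075

5075


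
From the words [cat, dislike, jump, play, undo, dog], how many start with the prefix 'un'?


Checking each word for prefix 'un':
  'cat' -> no (count: 0)
  'dislike' -> no (count: 0)
  'jump' -> no (count: 0)
  'play' -> no (count: 0)
  'undo' -> YES, starts with 'un' (count: 1)
  'dog' -> no (count: 1)
Total with prefix 'un': 1

1


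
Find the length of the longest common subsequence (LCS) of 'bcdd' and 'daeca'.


DP table for LCS of 'bcdd' and 'daeca':
       d  a  e  c  a
    0  0  0  0  0  0
  b 0  0  0  0  0  0
  c 0  0  0  0  1  1
  d 0  1  1  1  1  1
  d 0  1  1  1  1  1
LCS: 'c'
LCS length = 1

1


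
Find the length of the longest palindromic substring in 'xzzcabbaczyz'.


Scanning 'xzzcabbaczyz' for palindromic substrings.
Substring at positions 2-9: 'zcabbacz'.
Check: reverse('zcabbacz') = 'zcabbacz' -> palindrome confirmed.
Neighbouring characters ('z' / 'y') break symmetry, so it cannot extend further.
No longer palindromic substring exists; longest length = 8

8


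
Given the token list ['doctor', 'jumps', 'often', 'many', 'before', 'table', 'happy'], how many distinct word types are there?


Listing all tokens and tracking unique types:
  Token 1: 'doctor' -> NEW (unique so far: 1)
  Token 2: 'jumps' -> NEW (unique so far: 2)
  Token 3: 'often' -> NEW (unique so far: 3)
  Token 4: 'many' -> NEW (unique so far: 4)
  Token 5: 'before' -> NEW (unique so far: 5)
  Token 6: 'table' -> NEW (unique so far: 6)
  Token 7: 'happy' -> NEW (unique so far: 7)
Unique types: ('before', 'doctor', 'happy', 'jumps', 'many', 'often', 'table')
Vocabulary size: 7

7


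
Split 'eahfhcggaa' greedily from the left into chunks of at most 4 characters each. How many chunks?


'eahfhcggaa' has 10 characters.
Chunking with max size 4:
  Chunk 1: 'eahf' (positions 0-3)
  Chunk 2: 'hcgg' (positions 4-7)
  Chunk 3: 'aa' (positions 8-9)
Total chunks: ceil(10 / 4) = 3

3


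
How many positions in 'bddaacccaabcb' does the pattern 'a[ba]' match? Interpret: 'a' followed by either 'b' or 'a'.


Pattern: a[ba] means 'a' followed by either 'b' or 'a'.
Scanning 'bddaacccaabcb' position-by-position:
  Pos 0: window 'bd' -> no
  Pos 1: window 'dd' -> no
  Pos 2: window 'da' -> no
  Pos 3: window 'aa' -> MATCH
  Pos 4: window 'ac' -> no
  Pos 5: window 'cc' -> no
  Pos 6: window 'cc' -> no
  Pos 7: window 'ca' -> no
  Pos 8: window 'aa' -> MATCH
  Pos 9: window 'ab' -> MATCH
  Pos 10: window 'bc' -> no
  Pos 11: window 'cb' -> no
  Pos 12: window 'b' -> no
Total matches: 3

3


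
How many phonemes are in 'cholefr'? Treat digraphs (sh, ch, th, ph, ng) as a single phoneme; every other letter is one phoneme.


Parsing 'cholefr' greedily, digraphs first:
  'ch' -> digraph (1 consonant phoneme) (phonemes so far: 1)
  'o' -> vowel phoneme (phonemes so far: 2)
  'l' -> consonant phoneme (phonemes so far: 3)
  'e' -> vowel phoneme (phonemes so far: 4)
  'f' -> consonant phoneme (phonemes so far: 5)
  'r' -> consonant phoneme (phonemes so far: 6)
Total phonemes: 6

6


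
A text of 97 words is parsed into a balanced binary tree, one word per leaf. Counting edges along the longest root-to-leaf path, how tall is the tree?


In a balanced binary tree with n leaves the deepest leaf is ceil(log2(n)) edges below the root.
log2(97) = 6.5999
ceil(6.5999) = 7
height (edges) = 7

7


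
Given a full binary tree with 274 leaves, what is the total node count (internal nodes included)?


Leaf nodes (terminals): 274
Internal nodes = n - 1 = 274 - 1 = 273
Total = leaves + internal = 274 + 273 = 547

547


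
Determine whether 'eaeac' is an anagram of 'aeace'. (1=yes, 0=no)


Sort characters of 'eaeac': 'aacee'
Sort characters of 'aeace': 'aacee'
Sorted forms match -> they ARE anagrams
Result: 1

1


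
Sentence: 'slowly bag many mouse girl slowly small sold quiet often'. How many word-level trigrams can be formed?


Word trigrams from [10] words:
  Trigram 1: (slowly bag many)
  Trigram 2: (bag many mouse)
  Trigram 3: (many mouse girl)
  Trigram 4: (mouse girl slowly)
  Trigram 5: (girl slowly small)
  Trigram 6: (slowly small sold)
  Trigram 7: (small sold quiet)
  Trigram 8: (sold quiet often)
Total word trigrams: 10 - 2 = 8

8


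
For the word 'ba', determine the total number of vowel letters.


Scanning each character of 'ba':
  Position 1: 'b' -> consonant (running count: 0)
  Position 2: 'a' -> vowel (running count: 1)
Total vowels: 1

1


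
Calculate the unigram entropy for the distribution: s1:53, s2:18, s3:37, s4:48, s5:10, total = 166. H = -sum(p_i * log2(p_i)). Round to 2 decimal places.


Computing entropy H = -sum(p_i * log2(p_i)):
  s1: p = 53/166 = 0.3193, -p*log2(p) = 0.5259
  s2: p = 18/166 = 0.1084, -p*log2(p) = 0.3475
  s3: p = 37/166 = 0.2229, -p*log2(p) = 0.4827
  s4: p = 48/166 = 0.2892, -p*log2(p) = 0.5176
  s5: p = 10/166 = 0.0602, -p*log2(p) = 0.2442
H = sum of terms = 2.1179
Rounded to 2 decimals: 2.12

2.12


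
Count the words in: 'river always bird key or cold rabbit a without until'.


Counting words by splitting on spaces:
  Word 1: 'river'
  Word 2: 'always'
  Word 3: 'bird'
  Word 4: 'key'
  Word 5: 'or'
  Word 6: 'cold'
  Word 7: 'rabbit'
  Word 8: 'a'
  Word 9: 'without'
  Word 10: 'until'
Total words: 10

10


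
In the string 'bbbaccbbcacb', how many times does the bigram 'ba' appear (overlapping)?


Scanning 'bbbaccbbcacb' for bigram 'ba':
  Position 0: 'bb' -> no
  Position 1: 'bb' -> no
  Position 2: 'ba' -> MATCH
  Position 3: 'ac' -> no
  Position 4: 'cc' -> no
  Position 5: 'cb' -> no
  Position 6: 'bb' -> no
  Position 7: 'bc' -> no
  Position 8: 'ca' -> no
  Position 9: 'ac' -> no
  Position 10: 'cb' -> no
Total matches: 1

1


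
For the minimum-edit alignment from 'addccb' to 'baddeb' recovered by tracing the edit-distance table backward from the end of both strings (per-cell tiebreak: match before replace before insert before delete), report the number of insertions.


Edit distance = 3. Backtracking from cell (6, 6) with preference match > replace > insert > delete,
then listing the resulting alignment 'addccb' -> 'baddeb' left to right:
  Step 1: insert 'b' [insertion #1]
  Step 2: keep 'a'
  Step 3: keep 'd'
  Step 4: keep 'd'
  Step 5: delete 'c'
  Step 6: replace c->e
  Step 7: keep 'b'
Total insertions: 1

1


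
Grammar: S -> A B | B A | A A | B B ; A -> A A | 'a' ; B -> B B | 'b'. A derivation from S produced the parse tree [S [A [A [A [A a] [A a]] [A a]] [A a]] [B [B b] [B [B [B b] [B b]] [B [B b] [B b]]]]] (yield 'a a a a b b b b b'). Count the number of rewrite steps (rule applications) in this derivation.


Every bracketed nonterminal node [X ...] in the tree is produced by exactly one rule application.
Reading the tree off as a leftmost derivation:
  Step 1: S  =>  A B   (applied S -> A B)
  Step 2: A B  =>  A A B   (applied A -> A A)
  Step 3: A A B  =>  A A A B   (applied A -> A A)
  Step 4: A A A B  =>  A A A A B   (applied A -> A A)
  Step 5: A A A A B  =>  a A A A B   (applied A -> a)
  Step 6: a A A A B  =>  a a A A B   (applied A -> a)
  Step 7: a a A A B  =>  a a a A B   (applied A -> a)
  Step 8: a a a A B  =>  a a a a B   (applied A -> a)
  Step 9: a a a a B  =>  a a a a B B   (applied B -> B B)
  Step 10: a a a a B B  =>  a a a a b B   (applied B -> b)
  Step 11: a a a a b B  =>  a a a a b B B   (applied B -> B B)
  Step 12: a a a a b B B  =>  a a a a b B B B   (applied B -> B B)
  Step 13: a a a a b B B B  =>  a a a a b b B B   (applied B -> b)
  Step 14: a a a a b b B B  =>  a a a a b b b B   (applied B -> b)
  Step 15: a a a a b b b B  =>  a a a a b b b B B   (applied B -> B B)
  Step 16: a a a a b b b B B  =>  a a a a b b b b B   (applied B -> b)
  Step 17: a a a a b b b b B  =>  a a a a b b b b b   (applied B -> b)
Final yield: a a a a b b b b b
Total rewrite steps: 17

17
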